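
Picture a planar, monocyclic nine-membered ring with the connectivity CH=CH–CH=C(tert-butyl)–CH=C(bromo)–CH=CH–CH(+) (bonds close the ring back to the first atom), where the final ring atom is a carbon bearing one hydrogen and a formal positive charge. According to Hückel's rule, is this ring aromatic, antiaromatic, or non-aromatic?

Antiaromatic

Every ring atom contributes a p orbital perpendicular to the ring (every atom in a ring double bond is sp² and brings one electron to the p orbital; the carbocation has an empty p orbital), so the π system is cyclic and fully conjugated.
Tallying contributions gives 4 × 2 = 8 from the double-bond units + 0 from the CH(+) atom = 8.
With 8 = 4·2 π electrons, Hückel's rule classifies the planar ring as antiaromatic.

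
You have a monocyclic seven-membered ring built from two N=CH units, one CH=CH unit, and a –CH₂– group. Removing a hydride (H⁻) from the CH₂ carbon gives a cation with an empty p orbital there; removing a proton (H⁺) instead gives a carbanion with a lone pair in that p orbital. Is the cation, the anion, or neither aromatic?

The cation

Once that carbon is sp², every ring atom has a p orbital and both ions are fully conjugated.
Cation: 3 × 2 + 0 = 6 π electrons → 4(1)+2, aromatic.
Anion: 3 × 2 + 2 = 8 π electrons → 4(2), antiaromatic.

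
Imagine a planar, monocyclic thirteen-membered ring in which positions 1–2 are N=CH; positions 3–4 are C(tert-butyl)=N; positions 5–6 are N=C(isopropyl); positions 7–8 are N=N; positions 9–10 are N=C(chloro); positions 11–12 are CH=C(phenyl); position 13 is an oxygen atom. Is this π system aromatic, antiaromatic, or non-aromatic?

Check conjugation: the double-bond atoms are sp², each contributing one p electron; each =N– nitrogen is pyridine-type (lone pair in the sp² plane, one electron in the p orbital); the oxygen donates one lone pair from its p orbital — every position has a p orbital, so the cyclic π system is continuous.
Tallying contributions gives 6 × 2 = 12 from the double-bond units + 2 from the O atom = 14.
Since 14 = 4·3 + 2, the ring meets the 4n+2 criterion.

Aromatic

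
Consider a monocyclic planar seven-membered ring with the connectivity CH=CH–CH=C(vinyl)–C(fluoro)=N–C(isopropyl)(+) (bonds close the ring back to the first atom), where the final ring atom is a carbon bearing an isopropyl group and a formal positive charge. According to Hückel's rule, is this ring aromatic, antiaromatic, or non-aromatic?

The p orbitals form a continuous loop: each doubly-bonded ring atom is sp² with one p-orbital electron; each sp² =N– keeps its lone pair in-plane and puts one electron into the π system; the carbocation has an empty p orbital. The ring is fully conjugated.
Adding the contributions, 3 × 2 = 6 from the double-bond units + 0 from the C(isopropyl)(+) atom = 6.
With 6 π electrons (n = 1), the Hückel 4n+2 condition holds.

Aromatic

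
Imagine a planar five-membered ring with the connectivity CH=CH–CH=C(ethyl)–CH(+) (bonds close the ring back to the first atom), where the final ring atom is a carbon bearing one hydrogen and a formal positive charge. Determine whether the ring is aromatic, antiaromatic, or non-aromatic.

Every ring atom contributes a p orbital perpendicular to the ring (every atom in a ring double bond is sp² and brings one electron to the p orbital; the carbocation has an empty p orbital), so the π system is cyclic and fully conjugated.
π-electron count: 2 × 2 = 4 from the double-bond units + 0 from the CH(+) atom = 4.
A 4n π count (4, n = 1) in a planar conjugated ring means antiaromatic.

Antiaromatic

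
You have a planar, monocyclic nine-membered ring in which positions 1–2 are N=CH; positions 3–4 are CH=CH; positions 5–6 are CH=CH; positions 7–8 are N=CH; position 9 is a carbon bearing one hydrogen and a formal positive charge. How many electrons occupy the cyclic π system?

8

The p orbitals form a continuous loop: each doubly-bonded ring atom is sp² with one p-orbital electron; each sp² =N– keeps its lone pair in-plane and puts one electron into the π system; the carbocation has an empty p orbital. The ring is fully conjugated.
Adding the contributions, 4 × 2 = 8 from the double-bond units + 0 from the CH(+) atom = 8.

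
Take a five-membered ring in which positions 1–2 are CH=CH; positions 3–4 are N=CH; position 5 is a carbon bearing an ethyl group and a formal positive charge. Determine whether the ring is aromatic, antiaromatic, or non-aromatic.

The p orbitals form a continuous loop: every atom in a ring double bond is sp² and brings one electron to the p orbital; each =N– nitrogen is pyridine-type (lone pair in the sp² plane, one electron in the p orbital); the carbocation has an empty p orbital. The ring is fully conjugated.
π-electron count: 2 × 2 = 4 from the double-bond units + 0 from the C(ethyl)(+) atom = 4.
A 4n π count (4, n = 1) in a planar conjugated ring means antiaromatic.

Antiaromatic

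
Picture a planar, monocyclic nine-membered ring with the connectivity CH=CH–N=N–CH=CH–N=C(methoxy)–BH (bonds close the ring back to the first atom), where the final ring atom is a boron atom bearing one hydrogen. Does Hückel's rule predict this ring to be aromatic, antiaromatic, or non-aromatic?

Antiaromatic

The p orbitals form a continuous loop: each doubly-bonded ring atom is sp² with one p-orbital electron; each =N– nitrogen is pyridine-type (lone pair in the sp² plane, one electron in the p orbital); the boron has an empty p orbital. The ring is fully conjugated.
Tallying contributions gives 4 × 2 = 8 from the double-bond units + 0 from the BH atom = 8.
A 4n π count (8, n = 2) in a planar conjugated ring means antiaromatic.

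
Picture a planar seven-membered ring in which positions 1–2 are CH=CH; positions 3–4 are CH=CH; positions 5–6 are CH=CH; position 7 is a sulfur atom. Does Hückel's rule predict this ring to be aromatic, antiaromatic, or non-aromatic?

Antiaromatic

The p orbitals form a continuous loop: each doubly-bonded ring atom is sp² with one p-orbital electron; the sulfur donates one lone pair from its p orbital. The ring is fully conjugated.
Adding the contributions, 3 × 2 = 6 from the double-bond units + 2 from the S atom = 8.
A 4n π count (8, n = 2) in a planar conjugated ring means antiaromatic.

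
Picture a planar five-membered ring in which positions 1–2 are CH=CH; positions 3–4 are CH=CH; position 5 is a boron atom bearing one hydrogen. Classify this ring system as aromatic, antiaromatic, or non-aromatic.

The p orbitals form a continuous loop: every atom in a ring double bond is sp² and brings one electron to the p orbital; the boron has an empty p orbital. The ring is fully conjugated.
Adding the contributions, 2 × 2 = 4 from the double-bond units + 0 from the BH atom = 4.
4 is a 4n count (n = 1), so the planar conjugated ring is antiaromatic.
(This ring is borole.)

Antiaromatic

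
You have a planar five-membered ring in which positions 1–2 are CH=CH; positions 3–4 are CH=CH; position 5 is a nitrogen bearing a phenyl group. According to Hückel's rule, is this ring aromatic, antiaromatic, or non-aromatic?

Aromatic

The p orbitals form a continuous loop: each doubly-bonded ring atom is sp² with one p-orbital electron; the pyrrole-type nitrogen donates its lone pair from the p orbital. The ring is fully conjugated.
Counting π electrons: 2 × 2 = 4 from the double-bond units + 2 from the N(phenyl) atom = 6.
That gives a 4n+2 count (6, n = 1).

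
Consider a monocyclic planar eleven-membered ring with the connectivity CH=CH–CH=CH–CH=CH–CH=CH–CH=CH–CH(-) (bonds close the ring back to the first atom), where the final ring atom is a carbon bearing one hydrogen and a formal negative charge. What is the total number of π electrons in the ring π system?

Check conjugation: every atom in a ring double bond is sp² and brings one electron to the p orbital; the carbanion's lone pair occupies the p orbital — every position has a p orbital, so the cyclic π system is continuous.
π-electron count: 5 × 2 = 10 from the double-bond units + 2 from the CH(-) atom = 12.

12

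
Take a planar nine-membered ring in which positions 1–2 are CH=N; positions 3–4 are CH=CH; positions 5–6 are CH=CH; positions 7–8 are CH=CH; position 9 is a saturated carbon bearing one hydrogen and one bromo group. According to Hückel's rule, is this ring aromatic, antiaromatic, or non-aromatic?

Non-aromatic

The CH(bromo) position has four σ bonds — that saturated carbon is sp³ and has no p orbital in the ring π system — so the cyclic conjugation is interrupted.
A ring that is not fully conjugated cannot be aromatic or antiaromatic regardless of its π-electron count.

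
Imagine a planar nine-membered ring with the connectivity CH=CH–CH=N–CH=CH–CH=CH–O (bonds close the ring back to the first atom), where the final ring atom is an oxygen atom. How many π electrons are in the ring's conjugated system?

10

The p orbitals form a continuous loop: the double-bond atoms are sp², each contributing one p electron; each =N– nitrogen is pyridine-type (lone pair in the sp² plane, one electron in the p orbital); the oxygen donates one lone pair from its p orbital. The ring is fully conjugated.
Tallying contributions gives 4 × 2 = 8 from the double-bond units + 2 from the O atom = 10.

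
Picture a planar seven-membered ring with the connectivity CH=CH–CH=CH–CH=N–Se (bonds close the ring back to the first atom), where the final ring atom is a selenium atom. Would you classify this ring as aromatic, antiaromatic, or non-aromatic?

Check conjugation: the double-bond atoms are sp², each contributing one p electron; each sp² =N– keeps its lone pair in-plane and puts one electron into the π system; the selenium donates one lone pair from its p orbital — every position has a p orbital, so the cyclic π system is continuous.
π-electron count: 3 × 2 = 6 from the double-bond units + 2 from the Se atom = 8.
With 8 = 4·2 π electrons, Hückel's rule classifies the planar ring as antiaromatic.

Antiaromatic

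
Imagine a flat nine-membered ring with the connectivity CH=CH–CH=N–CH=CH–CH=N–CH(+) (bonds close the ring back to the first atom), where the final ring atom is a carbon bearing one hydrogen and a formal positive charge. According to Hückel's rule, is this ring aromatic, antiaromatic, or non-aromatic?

Every ring atom contributes a p orbital perpendicular to the ring (every atom in a ring double bond is sp² and brings one electron to the p orbital; each =N– nitrogen is pyridine-type (lone pair in the sp² plane, one electron in the p orbital); the carbocation has an empty p orbital), so the π system is cyclic and fully conjugated.
Adding the contributions, 4 × 2 = 8 from the double-bond units + 0 from the CH(+) atom = 8.
With 8 = 4·2 π electrons, Hückel's rule classifies the planar ring as antiaromatic.

Antiaromatic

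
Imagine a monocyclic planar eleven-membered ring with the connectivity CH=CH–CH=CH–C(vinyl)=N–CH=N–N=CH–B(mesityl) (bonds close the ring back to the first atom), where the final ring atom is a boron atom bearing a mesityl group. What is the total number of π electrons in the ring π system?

Every ring atom contributes a p orbital perpendicular to the ring (every atom in a ring double bond is sp² and brings one electron to the p orbital; each =N– nitrogen is pyridine-type (lone pair in the sp² plane, one electron in the p orbital); the boron has an empty p orbital), so the π system is cyclic and fully conjugated.
Counting π electrons: 5 × 2 = 10 from the double-bond units + 0 from the B(mesityl) atom = 10.

10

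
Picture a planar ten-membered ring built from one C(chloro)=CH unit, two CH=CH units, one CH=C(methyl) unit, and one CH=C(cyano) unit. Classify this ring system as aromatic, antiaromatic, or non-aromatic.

The p orbitals form a continuous loop: each doubly-bonded ring atom is sp² with one p-orbital electron. The ring is fully conjugated.
Counting π electrons: 5 × 2 = 10 from the 5 double-bond units.
10 = 4(2) + 2, which satisfies Hückel's 4n+2 rule.

Aromatic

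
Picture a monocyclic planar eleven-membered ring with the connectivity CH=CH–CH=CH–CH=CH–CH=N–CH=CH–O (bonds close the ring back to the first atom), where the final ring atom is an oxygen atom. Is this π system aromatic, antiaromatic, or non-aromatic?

Antiaromatic

All ring atoms are sp² and supply a p orbital to the ring (every atom in a ring double bond is sp² and brings one electron to the p orbital; each sp² =N– keeps its lone pair in-plane and puts one electron into the π system; the oxygen donates one lone pair from its p orbital); the conjugation is uninterrupted.
Counting π electrons: 5 × 2 = 10 from the double-bond units + 2 from the O atom = 12.
A 4n π count (12, n = 3) in a planar conjugated ring means antiaromatic.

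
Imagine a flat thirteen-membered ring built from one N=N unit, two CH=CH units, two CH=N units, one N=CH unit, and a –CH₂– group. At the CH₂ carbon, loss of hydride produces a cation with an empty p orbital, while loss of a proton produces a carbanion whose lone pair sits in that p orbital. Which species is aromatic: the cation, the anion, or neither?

In either ion the ring is fully conjugated: every atom, including the new sp² carbon, supplies a p orbital.
Cation: 6 × 2 + 0 = 12 π electrons → 4(3), antiaromatic.
Anion: 6 × 2 + 2 = 14 π electrons → 4(3)+2, aromatic.

The anion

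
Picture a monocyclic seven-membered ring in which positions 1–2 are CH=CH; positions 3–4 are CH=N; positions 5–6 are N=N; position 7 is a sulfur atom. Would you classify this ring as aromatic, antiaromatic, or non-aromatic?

The p orbitals form a continuous loop: every atom in a ring double bond is sp² and brings one electron to the p orbital; each =N– nitrogen is pyridine-type (lone pair in the sp² plane, one electron in the p orbital); the sulfur donates one lone pair from its p orbital. The ring is fully conjugated.
Tallying contributions gives 3 × 2 = 6 from the double-bond units + 2 from the S atom = 8.
8 is a 4n count (n = 2), so the planar conjugated ring is antiaromatic.

Antiaromatic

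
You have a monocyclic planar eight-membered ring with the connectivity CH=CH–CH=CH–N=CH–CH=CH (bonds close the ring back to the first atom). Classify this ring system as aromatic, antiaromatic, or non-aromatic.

All ring atoms are sp² and supply a p orbital to the ring (the double-bond atoms are sp², each contributing one p electron; the doubly-bonded nitrogens are pyridine-type — their lone pairs lie in the ring plane, leaving one electron in the p orbital); the conjugation is uninterrupted.
Adding the contributions, 4 × 2 = 8 from the 4 double-bond units.
8 = 4(2); a planar, fully conjugated 4n system is antiaromatic.

Antiaromatic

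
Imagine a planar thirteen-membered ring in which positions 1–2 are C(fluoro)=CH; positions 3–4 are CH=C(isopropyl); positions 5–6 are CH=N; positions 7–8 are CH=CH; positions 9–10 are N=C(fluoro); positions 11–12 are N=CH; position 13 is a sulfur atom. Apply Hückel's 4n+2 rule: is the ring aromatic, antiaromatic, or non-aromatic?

All ring atoms are sp² and supply a p orbital to the ring (the double-bond atoms are sp², each contributing one p electron; each =N– nitrogen is pyridine-type (lone pair in the sp² plane, one electron in the p orbital); the sulfur donates one lone pair from its p orbital); the conjugation is uninterrupted.
Counting π electrons: 6 × 2 = 12 from the double-bond units + 2 from the S atom = 14.
With 14 π electrons (n = 3), the Hückel 4n+2 condition holds.

Aromatic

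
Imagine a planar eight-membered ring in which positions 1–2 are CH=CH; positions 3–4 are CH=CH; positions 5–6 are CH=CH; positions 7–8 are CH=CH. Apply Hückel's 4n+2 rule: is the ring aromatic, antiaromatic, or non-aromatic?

Antiaromatic

All ring atoms are sp² and supply a p orbital to the ring (each doubly-bonded ring atom is sp² with one p-orbital electron); the conjugation is uninterrupted.
π-electron count: 4 × 2 = 8 from the 4 double-bond units.
A 4n π count (8, n = 2) in a planar conjugated ring means antiaromatic.
(This ring is cyclooctatetraene.)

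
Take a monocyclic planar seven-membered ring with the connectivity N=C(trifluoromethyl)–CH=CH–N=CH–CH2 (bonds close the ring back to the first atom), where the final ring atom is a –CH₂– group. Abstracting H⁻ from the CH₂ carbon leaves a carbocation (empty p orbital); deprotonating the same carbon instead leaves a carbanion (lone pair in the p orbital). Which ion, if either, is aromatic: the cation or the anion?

Both ions have a continuous loop of p orbitals — each ring atom is sp².
Cation: 3 × 2 + 0 = 6 π electrons → 4(1)+2, aromatic.
Anion: 3 × 2 + 2 = 8 π electrons → 4(2), antiaromatic.

The cation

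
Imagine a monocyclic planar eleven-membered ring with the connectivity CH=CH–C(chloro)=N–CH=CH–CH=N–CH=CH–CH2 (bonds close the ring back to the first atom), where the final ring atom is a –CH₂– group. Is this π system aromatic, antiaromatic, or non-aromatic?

Non-aromatic

At the CH2 position, the tetrahedral CH₂ carbon is sp³ and has no p orbital in the ring π system; the ring's p-orbital overlap is broken there.
Without a continuous loop of overlapping p orbitals the Hückel electron count never comes into play.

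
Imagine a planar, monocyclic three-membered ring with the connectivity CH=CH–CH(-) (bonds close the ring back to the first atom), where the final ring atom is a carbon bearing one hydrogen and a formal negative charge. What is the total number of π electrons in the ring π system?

Check conjugation: the double-bond atoms are sp², each contributing one p electron; the carbanion's lone pair occupies the p orbital — every position has a p orbital, so the cyclic π system is continuous.
Adding the contributions, 1 × 2 = 2 from the double-bond unit + 2 from the CH(-) atom = 4.
(This ring is the cyclopropenyl anion.)

4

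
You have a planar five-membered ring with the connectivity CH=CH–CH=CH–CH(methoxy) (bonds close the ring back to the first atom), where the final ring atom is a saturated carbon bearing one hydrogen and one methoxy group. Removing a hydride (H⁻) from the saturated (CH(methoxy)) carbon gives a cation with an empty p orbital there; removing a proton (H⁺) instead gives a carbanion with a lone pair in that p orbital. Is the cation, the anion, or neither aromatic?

The anion

Both ions have a continuous loop of p orbitals — each ring atom is sp².
Cation: 2 × 2 + 0 = 4 π electrons → 4(1), antiaromatic.
Anion: 2 × 2 + 2 = 6 π electrons → 4(1)+2, aromatic.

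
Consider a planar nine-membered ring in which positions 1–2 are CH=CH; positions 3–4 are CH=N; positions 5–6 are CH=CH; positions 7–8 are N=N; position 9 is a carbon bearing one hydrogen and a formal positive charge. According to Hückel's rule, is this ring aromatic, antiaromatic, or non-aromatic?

Antiaromatic

Check conjugation: every atom in a ring double bond is sp² and brings one electron to the p orbital; each =N– nitrogen is pyridine-type (lone pair in the sp² plane, one electron in the p orbital); the carbocation has an empty p orbital — every position has a p orbital, so the cyclic π system is continuous.
Counting π electrons: 4 × 2 = 8 from the double-bond units + 0 from the CH(+) atom = 8.
8 is a 4n count (n = 2), so the planar conjugated ring is antiaromatic.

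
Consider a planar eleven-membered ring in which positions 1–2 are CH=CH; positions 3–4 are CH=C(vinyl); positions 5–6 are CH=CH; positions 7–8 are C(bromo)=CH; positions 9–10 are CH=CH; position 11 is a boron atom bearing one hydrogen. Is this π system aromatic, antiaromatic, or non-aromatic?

Check conjugation: every atom in a ring double bond is sp² and brings one electron to the p orbital; the boron has an empty p orbital — every position has a p orbital, so the cyclic π system is continuous.
Tallying contributions gives 5 × 2 = 10 from the double-bond units + 0 from the BH atom = 10.
That gives a 4n+2 count (10, n = 2).

Aromatic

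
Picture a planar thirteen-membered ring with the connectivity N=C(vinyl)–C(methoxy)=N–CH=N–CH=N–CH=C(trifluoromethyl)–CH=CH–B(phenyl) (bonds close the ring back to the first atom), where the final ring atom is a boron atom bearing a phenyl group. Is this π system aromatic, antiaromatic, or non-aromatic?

Antiaromatic

The p orbitals form a continuous loop: every atom in a ring double bond is sp² and brings one electron to the p orbital; the doubly-bonded nitrogens are pyridine-type — their lone pairs lie in the ring plane, leaving one electron in the p orbital; the boron has an empty p orbital. The ring is fully conjugated.
Adding the contributions, 6 × 2 = 12 from the double-bond units + 0 from the B(phenyl) atom = 12.
With 12 = 4·3 π electrons, Hückel's rule classifies the planar ring as antiaromatic.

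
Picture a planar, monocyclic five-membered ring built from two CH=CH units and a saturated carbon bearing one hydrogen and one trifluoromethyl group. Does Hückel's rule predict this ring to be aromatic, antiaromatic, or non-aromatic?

The CH(trifluoromethyl) carbon is saturated: that saturated carbon is sp³ and has no p orbital in the ring π system. Conjugation is not continuous around the ring.
Broken conjugation rules out both aromaticity and antiaromaticity.

Non-aromatic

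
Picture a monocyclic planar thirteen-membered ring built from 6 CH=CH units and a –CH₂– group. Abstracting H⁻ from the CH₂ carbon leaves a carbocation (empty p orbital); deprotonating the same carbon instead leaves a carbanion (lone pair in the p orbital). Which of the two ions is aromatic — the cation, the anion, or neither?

Once that carbon is sp², every ring atom has a p orbital and both ions are fully conjugated.
Cation: 6 × 2 + 0 = 12 π electrons → 4(3), antiaromatic.
Anion: 6 × 2 + 2 = 14 π electrons → 4(3)+2, aromatic.

The anion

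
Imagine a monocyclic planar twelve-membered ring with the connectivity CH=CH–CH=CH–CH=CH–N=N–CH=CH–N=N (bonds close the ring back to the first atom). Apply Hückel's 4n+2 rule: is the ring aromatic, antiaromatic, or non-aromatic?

Every ring atom contributes a p orbital perpendicular to the ring (the double-bond atoms are sp², each contributing one p electron; each =N– nitrogen is pyridine-type (lone pair in the sp² plane, one electron in the p orbital)), so the π system is cyclic and fully conjugated.
π-electron count: 6 × 2 = 12 from the 6 double-bond units.
A 4n π count (12, n = 3) in a planar conjugated ring means antiaromatic.

Antiaromatic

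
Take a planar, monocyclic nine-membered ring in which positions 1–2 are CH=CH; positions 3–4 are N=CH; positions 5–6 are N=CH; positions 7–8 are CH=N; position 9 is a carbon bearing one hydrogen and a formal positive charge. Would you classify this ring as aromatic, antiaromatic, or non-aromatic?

Every ring atom contributes a p orbital perpendicular to the ring (the double-bond atoms are sp², each contributing one p electron; each =N– nitrogen is pyridine-type (lone pair in the sp² plane, one electron in the p orbital); the carbocation has an empty p orbital), so the π system is cyclic and fully conjugated.
Counting π electrons: 4 × 2 = 8 from the double-bond units + 0 from the CH(+) atom = 8.
8 = 4(2); a planar, fully conjugated 4n system is antiaromatic.

Antiaromatic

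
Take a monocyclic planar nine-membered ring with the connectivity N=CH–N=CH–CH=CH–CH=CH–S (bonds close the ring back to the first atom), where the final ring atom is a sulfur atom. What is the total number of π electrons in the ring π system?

10

Check conjugation: every atom in a ring double bond is sp² and brings one electron to the p orbital; the doubly-bonded nitrogens are pyridine-type — their lone pairs lie in the ring plane, leaving one electron in the p orbital; the sulfur donates one lone pair from its p orbital — every position has a p orbital, so the cyclic π system is continuous.
Adding the contributions, 4 × 2 = 8 from the double-bond units + 2 from the S atom = 10.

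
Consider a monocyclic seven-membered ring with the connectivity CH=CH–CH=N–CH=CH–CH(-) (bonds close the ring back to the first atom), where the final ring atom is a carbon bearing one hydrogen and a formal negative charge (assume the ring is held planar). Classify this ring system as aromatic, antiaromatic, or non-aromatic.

All ring atoms are sp² and supply a p orbital to the ring (the double-bond atoms are sp², each contributing one p electron; the doubly-bonded nitrogens are pyridine-type — their lone pairs lie in the ring plane, leaving one electron in the p orbital; the carbanion's lone pair occupies the p orbital); the conjugation is uninterrupted.
Tallying contributions gives 3 × 2 = 6 from the double-bond units + 2 from the CH(-) atom = 8.
8 = 4(2); a planar, fully conjugated 4n system is antiaromatic.

Antiaromatic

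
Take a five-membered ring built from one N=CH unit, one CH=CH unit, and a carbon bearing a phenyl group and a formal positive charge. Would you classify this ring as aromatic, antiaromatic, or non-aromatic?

Antiaromatic

The p orbitals form a continuous loop: the double-bond atoms are sp², each contributing one p electron; each sp² =N– keeps its lone pair in-plane and puts one electron into the π system; the carbocation has an empty p orbital. The ring is fully conjugated.
Counting π electrons: 2 × 2 = 4 from the double-bond units + 0 from the C(phenyl)(+) atom = 4.
A 4n π count (4, n = 1) in a planar conjugated ring means antiaromatic.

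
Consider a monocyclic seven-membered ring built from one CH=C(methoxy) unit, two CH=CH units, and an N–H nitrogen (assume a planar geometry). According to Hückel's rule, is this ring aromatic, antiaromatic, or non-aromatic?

Antiaromatic

Check conjugation: every atom in a ring double bond is sp² and brings one electron to the p orbital; the pyrrole-type nitrogen donates its lone pair from the p orbital — every position has a p orbital, so the cyclic π system is continuous.
Adding the contributions, 3 × 2 = 6 from the double-bond units + 2 from the NH atom = 8.
8 is a 4n count (n = 2), so the planar conjugated ring is antiaromatic.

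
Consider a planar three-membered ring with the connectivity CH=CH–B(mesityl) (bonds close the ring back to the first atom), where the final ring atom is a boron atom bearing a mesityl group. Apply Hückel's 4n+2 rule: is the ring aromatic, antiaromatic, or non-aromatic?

Check conjugation: the double-bond atoms are sp², each contributing one p electron; the boron has an empty p orbital — every position has a p orbital, so the cyclic π system is continuous.
Counting π electrons: 1 × 2 = 2 from the double-bond unit + 0 from the B(mesityl) atom = 2.
That gives a 4n+2 count (2, n = 0).

Aromatic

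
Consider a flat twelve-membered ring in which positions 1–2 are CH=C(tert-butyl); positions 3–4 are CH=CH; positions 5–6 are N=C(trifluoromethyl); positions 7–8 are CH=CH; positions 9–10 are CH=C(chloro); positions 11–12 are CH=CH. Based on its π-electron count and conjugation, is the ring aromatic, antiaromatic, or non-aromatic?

All ring atoms are sp² and supply a p orbital to the ring (each doubly-bonded ring atom is sp² with one p-orbital electron; the doubly-bonded nitrogens are pyridine-type — their lone pairs lie in the ring plane, leaving one electron in the p orbital); the conjugation is uninterrupted.
π-electron count: 6 × 2 = 12 from the 6 double-bond units.
12 is a 4n count (n = 3), so the planar conjugated ring is antiaromatic.

Antiaromatic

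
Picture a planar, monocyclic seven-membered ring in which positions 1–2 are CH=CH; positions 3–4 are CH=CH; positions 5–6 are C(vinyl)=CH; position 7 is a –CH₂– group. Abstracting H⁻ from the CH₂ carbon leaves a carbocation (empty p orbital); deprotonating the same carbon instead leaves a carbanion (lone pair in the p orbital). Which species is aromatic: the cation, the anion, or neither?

The cation

In both ions every ring atom is sp² and contributes a p orbital, so both rings are fully conjugated.
Cation: 3 × 2 + 0 = 6 π electrons → 4(1)+2, aromatic.
Anion: 3 × 2 + 2 = 8 π electrons → 4(2), antiaromatic.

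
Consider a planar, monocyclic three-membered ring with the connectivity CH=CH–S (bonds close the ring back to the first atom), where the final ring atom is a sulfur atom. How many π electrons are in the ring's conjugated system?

4

Every ring atom contributes a p orbital perpendicular to the ring (the double-bond atoms are sp², each contributing one p electron; the sulfur donates one lone pair from its p orbital), so the π system is cyclic and fully conjugated.
Adding the contributions, 1 × 2 = 2 from the double-bond unit + 2 from the S atom = 4.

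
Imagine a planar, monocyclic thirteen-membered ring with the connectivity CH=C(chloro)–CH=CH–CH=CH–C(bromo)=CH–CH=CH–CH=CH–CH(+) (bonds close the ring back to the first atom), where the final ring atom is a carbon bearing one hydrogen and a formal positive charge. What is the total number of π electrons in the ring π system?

12

The p orbitals form a continuous loop: the double-bond atoms are sp², each contributing one p electron; the carbocation has an empty p orbital. The ring is fully conjugated.
Tallying contributions gives 6 × 2 = 12 from the double-bond units + 0 from the CH(+) atom = 12.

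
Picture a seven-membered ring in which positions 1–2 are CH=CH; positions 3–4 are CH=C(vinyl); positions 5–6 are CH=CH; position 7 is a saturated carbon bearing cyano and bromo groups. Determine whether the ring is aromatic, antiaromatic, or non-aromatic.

The C(cyano)(bromo) position has four σ bonds — that saturated carbon is sp³ and has no p orbital in the ring π system — so the cyclic conjugation is interrupted.
A ring that is not fully conjugated cannot be aromatic or antiaromatic regardless of its π-electron count.

Non-aromatic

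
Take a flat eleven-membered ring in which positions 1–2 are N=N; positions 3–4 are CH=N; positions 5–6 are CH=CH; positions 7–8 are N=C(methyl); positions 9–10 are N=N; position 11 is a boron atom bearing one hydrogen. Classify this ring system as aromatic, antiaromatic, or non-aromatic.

The p orbitals form a continuous loop: each doubly-bonded ring atom is sp² with one p-orbital electron; each =N– nitrogen is pyridine-type (lone pair in the sp² plane, one electron in the p orbital); the boron has an empty p orbital. The ring is fully conjugated.
Tallying contributions gives 5 × 2 = 10 from the double-bond units + 0 from the BH atom = 10.
With 10 π electrons (n = 2), the Hückel 4n+2 condition holds.

Aromatic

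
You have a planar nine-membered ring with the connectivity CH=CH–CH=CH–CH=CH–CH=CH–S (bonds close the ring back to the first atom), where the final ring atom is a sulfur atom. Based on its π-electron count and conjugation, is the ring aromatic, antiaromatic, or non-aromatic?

Aromatic

Every ring atom contributes a p orbital perpendicular to the ring (each doubly-bonded ring atom is sp² with one p-orbital electron; the sulfur donates one lone pair from its p orbital), so the π system is cyclic and fully conjugated.
Tallying contributions gives 4 × 2 = 8 from the double-bond units + 2 from the S atom = 10.
Since 10 = 4·2 + 2, the ring meets the 4n+2 criterion.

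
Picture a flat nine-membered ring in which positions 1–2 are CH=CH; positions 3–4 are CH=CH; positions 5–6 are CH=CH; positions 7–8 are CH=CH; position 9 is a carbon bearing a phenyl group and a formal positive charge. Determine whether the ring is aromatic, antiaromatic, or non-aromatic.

Antiaromatic

All ring atoms are sp² and supply a p orbital to the ring (the double-bond atoms are sp², each contributing one p electron; the carbocation has an empty p orbital); the conjugation is uninterrupted.
Tallying contributions gives 4 × 2 = 8 from the double-bond units + 0 from the C(phenyl)(+) atom = 8.
8 is a 4n count (n = 2), so the planar conjugated ring is antiaromatic.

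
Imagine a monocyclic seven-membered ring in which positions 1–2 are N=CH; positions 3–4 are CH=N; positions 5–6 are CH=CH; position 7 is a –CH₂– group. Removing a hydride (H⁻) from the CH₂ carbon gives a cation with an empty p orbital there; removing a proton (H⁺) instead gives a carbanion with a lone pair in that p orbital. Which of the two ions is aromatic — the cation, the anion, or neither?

In either ion the ring is fully conjugated: every atom, including the new sp² carbon, supplies a p orbital.
Cation: 3 × 2 + 0 = 6 π electrons → 4(1)+2, aromatic.
Anion: 3 × 2 + 2 = 8 π electrons → 4(2), antiaromatic.

The cation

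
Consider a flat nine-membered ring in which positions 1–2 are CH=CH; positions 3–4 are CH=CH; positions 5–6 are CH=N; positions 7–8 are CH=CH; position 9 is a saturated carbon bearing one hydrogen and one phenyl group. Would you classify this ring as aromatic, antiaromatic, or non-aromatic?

Non-aromatic

The CH(phenyl) position has four σ bonds — that saturated carbon is sp³ and has no p orbital in the ring π system — so the cyclic conjugation is interrupted.
Hückel's rule only applies to fully conjugated rings, so this one is simply non-aromatic.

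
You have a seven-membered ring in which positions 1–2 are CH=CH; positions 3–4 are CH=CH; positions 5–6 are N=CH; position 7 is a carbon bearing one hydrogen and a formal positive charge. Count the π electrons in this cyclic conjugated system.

Check conjugation: each doubly-bonded ring atom is sp² with one p-orbital electron; each sp² =N– keeps its lone pair in-plane and puts one electron into the π system; the carbocation has an empty p orbital — every position has a p orbital, so the cyclic π system is continuous.
Tallying contributions gives 3 × 2 = 6 from the double-bond units + 0 from the CH(+) atom = 6.

6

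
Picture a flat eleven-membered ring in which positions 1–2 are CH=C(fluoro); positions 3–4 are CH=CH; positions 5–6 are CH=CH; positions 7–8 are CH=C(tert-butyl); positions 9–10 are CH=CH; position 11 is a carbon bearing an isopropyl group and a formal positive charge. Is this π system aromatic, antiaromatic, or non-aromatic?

Aromatic

The p orbitals form a continuous loop: each doubly-bonded ring atom is sp² with one p-orbital electron; the carbocation has an empty p orbital. The ring is fully conjugated.
Counting π electrons: 5 × 2 = 10 from the double-bond units + 0 from the C(isopropyl)(+) atom = 10.
Since 10 = 4·2 + 2, the ring meets the 4n+2 criterion.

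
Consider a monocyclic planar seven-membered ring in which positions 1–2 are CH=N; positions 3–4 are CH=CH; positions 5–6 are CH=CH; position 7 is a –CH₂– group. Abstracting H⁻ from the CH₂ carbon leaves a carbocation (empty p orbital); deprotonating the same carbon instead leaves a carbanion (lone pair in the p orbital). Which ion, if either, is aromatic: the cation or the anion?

The cation

Once that carbon is sp², every ring atom has a p orbital and both ions are fully conjugated.
Cation: 3 × 2 + 0 = 6 π electrons → 4(1)+2, aromatic.
Anion: 3 × 2 + 2 = 8 π electrons → 4(2), antiaromatic.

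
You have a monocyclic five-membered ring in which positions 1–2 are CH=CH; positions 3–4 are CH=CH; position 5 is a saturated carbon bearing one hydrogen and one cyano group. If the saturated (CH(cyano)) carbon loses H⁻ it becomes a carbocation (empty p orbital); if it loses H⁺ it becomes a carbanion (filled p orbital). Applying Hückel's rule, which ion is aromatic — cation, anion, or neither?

The anion

In both ions every ring atom is sp² and contributes a p orbital, so both rings are fully conjugated.
Cation: 2 × 2 + 0 = 4 π electrons → 4(1), antiaromatic.
Anion: 2 × 2 + 2 = 6 π electrons → 4(1)+2, aromatic.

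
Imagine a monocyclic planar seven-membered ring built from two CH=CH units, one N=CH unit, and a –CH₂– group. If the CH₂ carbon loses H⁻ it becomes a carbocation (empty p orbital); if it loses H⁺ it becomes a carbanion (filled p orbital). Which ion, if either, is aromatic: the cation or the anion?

Once that carbon is sp², every ring atom has a p orbital and both ions are fully conjugated.
Cation: 3 × 2 + 0 = 6 π electrons → 4(1)+2, aromatic.
Anion: 3 × 2 + 2 = 8 π electrons → 4(2), antiaromatic.

The cation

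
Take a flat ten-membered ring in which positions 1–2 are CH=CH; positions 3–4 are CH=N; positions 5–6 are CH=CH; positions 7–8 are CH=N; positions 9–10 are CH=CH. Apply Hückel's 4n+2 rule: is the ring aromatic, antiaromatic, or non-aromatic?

Aromatic

All ring atoms are sp² and supply a p orbital to the ring (each doubly-bonded ring atom is sp² with one p-orbital electron; each =N– nitrogen is pyridine-type (lone pair in the sp² plane, one electron in the p orbital)); the conjugation is uninterrupted.
Tallying contributions gives 5 × 2 = 10 from the 5 double-bond units.
Since 10 = 4·2 + 2, the ring meets the 4n+2 criterion.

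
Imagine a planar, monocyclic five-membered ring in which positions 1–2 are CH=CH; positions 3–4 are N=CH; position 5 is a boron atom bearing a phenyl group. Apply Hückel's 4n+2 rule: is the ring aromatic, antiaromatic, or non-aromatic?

The p orbitals form a continuous loop: the double-bond atoms are sp², each contributing one p electron; each sp² =N– keeps its lone pair in-plane and puts one electron into the π system; the boron has an empty p orbital. The ring is fully conjugated.
π-electron count: 2 × 2 = 4 from the double-bond units + 0 from the B(phenyl) atom = 4.
A 4n π count (4, n = 1) in a planar conjugated ring means antiaromatic.

Antiaromatic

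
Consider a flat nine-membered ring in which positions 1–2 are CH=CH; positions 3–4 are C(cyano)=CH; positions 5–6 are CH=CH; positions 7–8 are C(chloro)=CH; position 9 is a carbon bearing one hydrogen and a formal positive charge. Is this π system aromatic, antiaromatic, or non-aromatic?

Antiaromatic

The p orbitals form a continuous loop: the double-bond atoms are sp², each contributing one p electron; the carbocation has an empty p orbital. The ring is fully conjugated.
Adding the contributions, 4 × 2 = 8 from the double-bond units + 0 from the CH(+) atom = 8.
A 4n π count (8, n = 2) in a planar conjugated ring means antiaromatic.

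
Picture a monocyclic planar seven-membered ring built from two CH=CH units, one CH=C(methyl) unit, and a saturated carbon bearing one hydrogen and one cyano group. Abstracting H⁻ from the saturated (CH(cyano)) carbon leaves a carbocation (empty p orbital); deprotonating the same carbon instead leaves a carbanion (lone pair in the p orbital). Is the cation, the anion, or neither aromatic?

In either ion the ring is fully conjugated: every atom, including the new sp² carbon, supplies a p orbital.
Cation: 3 × 2 + 0 = 6 π electrons → 4(1)+2, aromatic.
Anion: 3 × 2 + 2 = 8 π electrons → 4(2), antiaromatic.

The cation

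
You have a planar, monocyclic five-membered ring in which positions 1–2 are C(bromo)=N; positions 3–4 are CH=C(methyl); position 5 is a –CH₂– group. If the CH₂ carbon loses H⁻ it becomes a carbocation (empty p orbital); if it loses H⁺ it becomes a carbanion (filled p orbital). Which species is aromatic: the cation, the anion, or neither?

The anion

In either ion the ring is fully conjugated: every atom, including the new sp² carbon, supplies a p orbital.
Cation: 2 × 2 + 0 = 4 π electrons → 4(1), antiaromatic.
Anion: 2 × 2 + 2 = 6 π electrons → 4(1)+2, aromatic.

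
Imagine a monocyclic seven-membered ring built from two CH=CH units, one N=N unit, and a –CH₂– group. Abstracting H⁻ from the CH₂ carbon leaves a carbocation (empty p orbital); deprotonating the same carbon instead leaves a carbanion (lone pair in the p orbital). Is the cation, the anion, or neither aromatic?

The cation

Both ions have a continuous loop of p orbitals — each ring atom is sp².
Cation: 3 × 2 + 0 = 6 π electrons → 4(1)+2, aromatic.
Anion: 3 × 2 + 2 = 8 π electrons → 4(2), antiaromatic.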